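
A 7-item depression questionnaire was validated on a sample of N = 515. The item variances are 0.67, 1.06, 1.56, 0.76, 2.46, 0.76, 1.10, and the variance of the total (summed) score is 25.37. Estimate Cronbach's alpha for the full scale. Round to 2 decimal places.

α = 0.78

sum of item variances = 0.67 + 1.06 + 1.56 + 0.76 + 2.46 + 0.76 + 1.10 = 8.37
α = (k/(k−1))·(1 − sum of item variances/total variance) = (7/6)·(1 − 8.37/25.37) = 0.78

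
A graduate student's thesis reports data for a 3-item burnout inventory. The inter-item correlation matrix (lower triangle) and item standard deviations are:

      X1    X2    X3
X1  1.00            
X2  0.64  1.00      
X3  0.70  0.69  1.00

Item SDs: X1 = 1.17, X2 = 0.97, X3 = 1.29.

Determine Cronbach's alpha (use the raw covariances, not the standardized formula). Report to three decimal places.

Σσ²ᵢ = 1.17² + 0.97² + 1.29² = 3.9739
Covariances σ_ij = r_ij · s_i · s_j:
  σ(X1,X2) = 0.64 × 1.17 × 0.97 = 0.7263
  σ(X1,X3) = 0.70 × 1.17 × 1.29 = 1.0565
  σ(X2,X3) = 0.69 × 0.97 × 1.29 = 0.8634
σ²_T = Σσ²ᵢ + 2·Σσ_ij = 3.9739 + 2 × 2.6462 = 9.2663
α = (3/2)·(1 − 3.9739/9.2663) = 0.857

α = 0.857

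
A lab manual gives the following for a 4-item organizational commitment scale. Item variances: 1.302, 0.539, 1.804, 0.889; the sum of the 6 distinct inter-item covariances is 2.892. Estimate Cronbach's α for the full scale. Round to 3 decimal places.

Σσᵢ² = 1.302 + 0.539 + 1.804 + 0.889 = 4.534
Sum of distinct covariances = 2.892
σ²_total = Σσᵢ² + 2·Σcov = 4.534 + 2 × 2.892 = 10.318
α = (4/3)·(1 − 4.534/10.318) = 0.747

Cronbach's α = 0.747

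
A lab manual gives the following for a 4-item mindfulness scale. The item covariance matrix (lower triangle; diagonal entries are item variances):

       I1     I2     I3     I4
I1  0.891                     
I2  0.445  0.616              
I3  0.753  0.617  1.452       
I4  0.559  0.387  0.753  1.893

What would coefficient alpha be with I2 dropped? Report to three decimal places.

Remaining items: I1, I3, I4 (k = 3).
Σσᵢ² = 0.891 + 1.452 + 1.893 = 4.236
Var(T) = 4.236 + 2 × 2.065 = 8.366
α (item deleted) = (3/2)·(1 − 4.236/8.366) = 0.740

α = 0.740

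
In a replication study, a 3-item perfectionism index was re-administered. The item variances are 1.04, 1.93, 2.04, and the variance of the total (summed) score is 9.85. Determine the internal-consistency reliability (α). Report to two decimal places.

α = 0.74

Σσ²ᵢ = 1.04 + 1.93 + 2.04 = 5.01
α = (k/(k−1))·(1 − Σσ²ᵢ/total variance) = (3/2)·(1 − 5.01/9.85) = 0.74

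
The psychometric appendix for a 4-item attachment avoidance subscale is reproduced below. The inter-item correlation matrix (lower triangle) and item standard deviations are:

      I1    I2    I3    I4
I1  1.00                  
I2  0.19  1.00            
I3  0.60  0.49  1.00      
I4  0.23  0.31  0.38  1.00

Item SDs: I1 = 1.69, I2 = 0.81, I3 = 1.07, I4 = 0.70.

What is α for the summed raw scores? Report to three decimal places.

Σσ²ᵢ = 1.69² + 0.81² + 1.07² + 0.70² = 5.1471
Covariances σ_ij = r_ij · s_i · s_j:
  σ(I1,I2) = 0.19 × 1.69 × 0.81 = 0.2601
  σ(I1,I3) = 0.60 × 1.69 × 1.07 = 1.0850
  σ(I1,I4) = 0.23 × 1.69 × 0.70 = 0.2721
  σ(I2,I3) = 0.49 × 0.81 × 1.07 = 0.4247
  σ(I2,I4) = 0.31 × 0.81 × 0.70 = 0.1758
  σ(I3,I4) = 0.38 × 1.07 × 0.70 = 0.2846
σ²_T = Σσ²ᵢ + 2·Σσ_ij = 5.1471 + 2 × 2.5023 = 10.1517
α = (4/3)·(1 − 5.1471/10.1517) = 0.657

α = 0.657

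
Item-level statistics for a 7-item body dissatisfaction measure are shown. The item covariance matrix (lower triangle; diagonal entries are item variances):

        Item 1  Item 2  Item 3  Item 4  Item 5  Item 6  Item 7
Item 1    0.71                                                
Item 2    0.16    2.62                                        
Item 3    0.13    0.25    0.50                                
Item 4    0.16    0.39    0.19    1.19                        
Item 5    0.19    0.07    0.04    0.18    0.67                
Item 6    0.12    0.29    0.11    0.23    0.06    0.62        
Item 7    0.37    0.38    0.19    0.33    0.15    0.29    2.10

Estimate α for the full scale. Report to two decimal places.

ΣVar(i) = 0.71 + 2.62 + 0.50 + 1.19 + 0.67 + 0.62 + 2.10 = 8.41
Sum of off-diagonal covariances = 4.28
σ²_total = 8.41 + 2 × 4.28 = 16.97
α = (k/(k−1))·(1 − ΣVar(i)/σ²_total) = (7/6)·(1 − 8.41/16.97) = 0.59

α = 0.59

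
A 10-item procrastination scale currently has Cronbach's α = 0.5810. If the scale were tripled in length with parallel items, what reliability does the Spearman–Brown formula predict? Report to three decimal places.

predicted reliability = 0.806

Length factor m = 3
α' = m·α / (1 + (m−1)·α)
   = 3 × 0.5810 / (1 + (3 − 1) × 0.5810)
   = 1.7430 / 2.1620 = 0.806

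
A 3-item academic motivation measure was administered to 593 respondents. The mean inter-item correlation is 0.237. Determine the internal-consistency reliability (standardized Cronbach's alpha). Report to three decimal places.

standardized Cronbach's alpha = 0.482

Standardized α = k·r̄ / (1 + (k−1)·r̄) = 3 × 0.237 / (1 + 2 × 0.237)
  = 0.7110 / 1.4740 = 0.482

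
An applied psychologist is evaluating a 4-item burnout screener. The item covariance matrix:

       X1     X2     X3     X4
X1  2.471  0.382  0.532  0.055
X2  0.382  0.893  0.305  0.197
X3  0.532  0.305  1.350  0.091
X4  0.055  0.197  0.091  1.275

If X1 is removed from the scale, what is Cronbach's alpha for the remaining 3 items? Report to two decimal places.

Remaining items: X2, X3, X4 (k = 3).
Σσ²ᵢ = 0.893 + 1.350 + 1.275 = 3.518
total variance = 3.518 + 2 × 0.593 = 4.704
α (item deleted) = (3/2)·(1 − 3.518/4.704) = 0.38

α = 0.38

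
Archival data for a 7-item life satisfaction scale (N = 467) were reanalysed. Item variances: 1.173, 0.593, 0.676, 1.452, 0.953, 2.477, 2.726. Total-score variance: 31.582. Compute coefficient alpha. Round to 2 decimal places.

Σσ²ᵢ = 1.173 + 0.593 + 0.676 + 1.452 + 0.953 + 2.477 + 2.726 = 10.050
α = (k/(k−1))·(1 − Σσ²ᵢ/Var(T)) = (7/6)·(1 − 10.050/31.582) = 0.80

α = 0.80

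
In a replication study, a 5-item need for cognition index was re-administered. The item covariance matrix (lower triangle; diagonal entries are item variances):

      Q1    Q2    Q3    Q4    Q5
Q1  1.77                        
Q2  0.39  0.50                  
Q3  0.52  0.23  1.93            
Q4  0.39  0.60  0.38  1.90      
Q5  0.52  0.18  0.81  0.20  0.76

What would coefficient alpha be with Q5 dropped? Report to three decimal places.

Remaining items: Q1, Q2, Q3, Q4 (k = 4).
Σσ²ᵢ = 1.77 + 0.50 + 1.93 + 1.90 = 6.10
total variance = 6.10 + 2 × 2.51 = 11.12
α (item deleted) = (4/3)·(1 − 6.10/11.12) = 0.602

coefficient alpha = 0.602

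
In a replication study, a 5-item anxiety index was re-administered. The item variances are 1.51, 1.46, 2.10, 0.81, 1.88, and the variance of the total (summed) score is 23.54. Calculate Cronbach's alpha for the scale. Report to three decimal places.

α = 0.838

Σσ²ᵢ = 1.51 + 1.46 + 2.10 + 0.81 + 1.88 = 7.76
α = (k/(k−1))·(1 − Σσ²ᵢ/σ²_total) = (5/4)·(1 − 7.76/23.54) = 0.838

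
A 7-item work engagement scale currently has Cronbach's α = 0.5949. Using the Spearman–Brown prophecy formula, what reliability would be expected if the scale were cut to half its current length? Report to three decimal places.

Length factor m = 1/2
α' = m·α / (1 − (1−m)·α)
   = 1/2 × 0.5949 / (1 − (1 − 1/2) × 0.5949)
   = 0.2974 / 0.7026 = 0.423

predicted reliability = 0.423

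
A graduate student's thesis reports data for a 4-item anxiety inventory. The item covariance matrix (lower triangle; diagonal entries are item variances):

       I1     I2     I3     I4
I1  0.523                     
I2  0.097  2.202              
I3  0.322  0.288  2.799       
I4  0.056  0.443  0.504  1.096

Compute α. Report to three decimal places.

ΣVar(i) = 0.523 + 2.202 + 2.799 + 1.096 = 6.620
Sum of the distinct covariances = 1.710
σ²_T = 6.620 + 2 × 1.710 = 10.040
α = (k/(k−1))·(1 − ΣVar(i)/σ²_T) = (4/3)·(1 − 6.620/10.040) = 0.454

α = 0.454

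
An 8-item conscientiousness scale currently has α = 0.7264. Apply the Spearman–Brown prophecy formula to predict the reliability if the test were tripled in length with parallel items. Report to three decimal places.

Length factor m = 3
α' = m·α / (1 + (m−1)·α)
   = 3 × 0.7264 / (1 + (3 − 1) × 0.7264)
   = 2.1792 / 2.4528 = 0.888

predicted reliability = 0.888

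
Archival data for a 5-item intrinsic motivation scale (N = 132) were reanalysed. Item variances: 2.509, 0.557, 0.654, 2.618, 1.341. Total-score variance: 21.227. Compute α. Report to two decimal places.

α = 0.80

sum of item variances = 2.509 + 0.557 + 0.654 + 2.618 + 1.341 = 7.679
α = (k/(k−1))·(1 − sum of item variances/σ²_T) = (5/4)·(1 − 7.679/21.227) = 0.80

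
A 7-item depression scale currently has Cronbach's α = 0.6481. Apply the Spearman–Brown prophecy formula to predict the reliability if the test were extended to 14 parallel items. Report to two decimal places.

predicted reliability = 0.79

Length factor m = 14/7 = 2.0000
α' = m·α / (1 + (m−1)·α)
   = 14/7 × 0.6481 / (1 + (14/7 − 1) × 0.6481)
   = 1.2962 / 1.6481 = 0.79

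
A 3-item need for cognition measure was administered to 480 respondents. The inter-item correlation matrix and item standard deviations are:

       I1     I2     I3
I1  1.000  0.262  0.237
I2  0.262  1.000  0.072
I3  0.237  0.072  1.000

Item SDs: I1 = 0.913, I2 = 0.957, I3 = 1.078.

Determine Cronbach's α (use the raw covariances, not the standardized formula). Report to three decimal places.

Σσ²ᵢ = 0.913² + 0.957² + 1.078² = 2.9115
Covariances σ_ij = r_ij · s_i · s_j:
  σ(I1,I2) = 0.262 × 0.913 × 0.957 = 0.2289
  σ(I1,I3) = 0.237 × 0.913 × 1.078 = 0.2333
  σ(I2,I3) = 0.072 × 0.957 × 1.078 = 0.0743
σ²_T = Σσ²ᵢ + 2·Σσ_ij = 2.9115 + 2 × 0.5365 = 3.9845
α = (3/2)·(1 − 2.9115/3.9845) = 0.404

Cronbach's α = 0.404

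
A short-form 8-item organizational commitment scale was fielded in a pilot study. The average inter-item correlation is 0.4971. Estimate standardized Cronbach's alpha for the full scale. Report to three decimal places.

α = 0.888

Standardized α = k·r̄ / (1 + (k−1)·r̄) = 8 × 0.4971 / (1 + 7 × 0.4971)
  = 3.9768 / 4.4797 = 0.888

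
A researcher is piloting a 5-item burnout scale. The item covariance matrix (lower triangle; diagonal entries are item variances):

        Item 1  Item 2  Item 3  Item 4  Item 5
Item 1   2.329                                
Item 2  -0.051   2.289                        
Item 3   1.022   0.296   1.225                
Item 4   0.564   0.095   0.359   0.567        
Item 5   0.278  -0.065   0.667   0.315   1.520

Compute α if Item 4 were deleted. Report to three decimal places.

α = 0.491

Remaining items: Item 1, Item 2, Item 3, Item 5 (k = 4).
Σσᵢ² = 2.329 + 2.289 + 1.225 + 1.520 = 7.363
Var(T) = 7.363 + 2 × 2.147 = 11.657
α (item deleted) = (4/3)·(1 − 7.363/11.657) = 0.491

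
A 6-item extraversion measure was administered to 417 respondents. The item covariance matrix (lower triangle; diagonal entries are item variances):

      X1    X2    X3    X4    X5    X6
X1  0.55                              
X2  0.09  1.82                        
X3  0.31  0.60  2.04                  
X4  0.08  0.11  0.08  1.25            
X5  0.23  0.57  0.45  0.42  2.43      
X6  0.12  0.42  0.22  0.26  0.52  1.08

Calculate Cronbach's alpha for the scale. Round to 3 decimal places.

Cronbach's alpha = 0.593

sum of item variances = 0.55 + 1.82 + 2.04 + 1.25 + 2.43 + 1.08 = 9.17
Σ_{i<j} σ_ij = 4.48
Var(T) = 9.17 + 2 × 4.48 = 18.13
α = (k/(k−1))·(1 − sum of item variances/Var(T)) = (6/5)·(1 − 9.17/18.13) = 0.593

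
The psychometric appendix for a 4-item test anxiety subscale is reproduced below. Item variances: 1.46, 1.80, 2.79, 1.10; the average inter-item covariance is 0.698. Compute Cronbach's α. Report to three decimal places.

α = 0.719

sum of item variances = 1.46 + 1.80 + 2.79 + 1.10 = 7.15
Sum of the 6 distinct covariances = 6 × 0.698 = 4.188
total variance = sum of item variances + 2·Σcov = 7.15 + 2 × 4.188 = 15.526
α = (4/3)·(1 − 7.15/15.526) = 0.719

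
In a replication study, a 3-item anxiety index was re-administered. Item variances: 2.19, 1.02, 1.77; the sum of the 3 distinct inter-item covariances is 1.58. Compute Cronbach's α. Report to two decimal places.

α = 0.58

Σσᵢ² = 2.19 + 1.02 + 1.77 = 4.98
Sum of distinct covariances = 1.58
Var(T) = Σσᵢ² + 2·Σcov = 4.98 + 2 × 1.58 = 8.14
α = (3/2)·(1 − 4.98/8.14) = 0.58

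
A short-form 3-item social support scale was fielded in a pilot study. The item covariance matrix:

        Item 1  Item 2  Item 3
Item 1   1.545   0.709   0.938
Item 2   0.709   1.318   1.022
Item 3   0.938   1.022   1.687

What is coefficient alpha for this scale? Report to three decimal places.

Σσᵢ² = 1.545 + 1.318 + 1.687 = 4.550
Sum of off-diagonal covariances = 2.669
σ²_T = 4.550 + 2 × 2.669 = 9.888
α = (k/(k−1))·(1 − Σσᵢ²/σ²_T) = (3/2)·(1 − 4.550/9.888) = 0.810

coefficient alpha = 0.810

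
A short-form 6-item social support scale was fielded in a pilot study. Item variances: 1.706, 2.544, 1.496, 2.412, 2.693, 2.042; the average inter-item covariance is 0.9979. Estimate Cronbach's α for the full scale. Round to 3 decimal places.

α = 0.839

Σσ²ᵢ = 1.706 + 2.544 + 1.496 + 2.412 + 2.693 + 2.042 = 12.893
Sum of the 15 distinct covariances = 15 × 0.9979 = 14.9685
total variance = Σσ²ᵢ + 2·Σcov = 12.893 + 2 × 14.9685 = 42.8300
α = (6/5)·(1 − 12.893/42.8300) = 0.839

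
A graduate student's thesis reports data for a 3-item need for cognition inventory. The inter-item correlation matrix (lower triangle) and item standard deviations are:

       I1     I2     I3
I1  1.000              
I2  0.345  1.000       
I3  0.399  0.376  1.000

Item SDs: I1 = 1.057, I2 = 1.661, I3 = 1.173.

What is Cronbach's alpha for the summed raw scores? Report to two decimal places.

α = 0.62

Σσ²ᵢ = 1.057² + 1.661² + 1.173² = 5.2521
Covariances σ_ij = r_ij · s_i · s_j:
  σ(I1,I2) = 0.345 × 1.057 × 1.661 = 0.6057
  σ(I1,I3) = 0.399 × 1.057 × 1.173 = 0.4947
  σ(I2,I3) = 0.376 × 1.661 × 1.173 = 0.7326
σ²_T = Σσ²ᵢ + 2·Σσ_ij = 5.2521 + 2 × 1.8330 = 8.9181
α = (3/2)·(1 − 5.2521/8.9181) = 0.62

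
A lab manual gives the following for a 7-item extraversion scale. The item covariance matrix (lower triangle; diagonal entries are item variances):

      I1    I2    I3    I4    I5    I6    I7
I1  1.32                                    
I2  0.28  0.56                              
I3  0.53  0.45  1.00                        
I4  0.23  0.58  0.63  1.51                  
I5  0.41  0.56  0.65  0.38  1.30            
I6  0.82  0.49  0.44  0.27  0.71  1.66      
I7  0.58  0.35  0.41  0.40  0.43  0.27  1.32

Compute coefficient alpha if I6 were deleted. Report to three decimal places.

coefficient alpha = 0.795

Remaining items: I1, I2, I3, I4, I5, I7 (k = 6).
ΣVar(i) = 1.32 + 0.56 + 1.00 + 1.51 + 1.30 + 1.32 = 7.01
σ²_T = 7.01 + 2 × 6.87 = 20.75
α (item deleted) = (6/5)·(1 − 7.01/20.75) = 0.795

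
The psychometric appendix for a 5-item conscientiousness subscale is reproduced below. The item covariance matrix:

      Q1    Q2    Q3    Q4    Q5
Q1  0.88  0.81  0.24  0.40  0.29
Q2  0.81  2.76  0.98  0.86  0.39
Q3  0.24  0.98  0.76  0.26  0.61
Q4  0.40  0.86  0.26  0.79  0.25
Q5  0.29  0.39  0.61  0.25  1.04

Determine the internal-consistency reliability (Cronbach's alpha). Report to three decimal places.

sum of item variances = 0.88 + 2.76 + 0.76 + 0.79 + 1.04 = 6.23
Σ_{i<j} σ_ij = 5.09
total variance = 6.23 + 2 × 5.09 = 16.41
α = (k/(k−1))·(1 − sum of item variances/total variance) = (5/4)·(1 − 6.23/16.41) = 0.775

Cronbach's alpha = 0.775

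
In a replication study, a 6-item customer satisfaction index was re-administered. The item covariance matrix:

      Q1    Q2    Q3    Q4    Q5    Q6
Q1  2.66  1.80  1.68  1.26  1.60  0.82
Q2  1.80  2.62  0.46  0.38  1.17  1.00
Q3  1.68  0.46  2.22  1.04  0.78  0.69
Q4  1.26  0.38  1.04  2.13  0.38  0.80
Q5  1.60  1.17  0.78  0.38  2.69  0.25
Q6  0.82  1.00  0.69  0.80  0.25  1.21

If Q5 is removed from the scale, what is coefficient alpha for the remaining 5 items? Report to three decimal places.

Remaining items: Q1, Q2, Q3, Q4, Q6 (k = 5).
ΣVar(i) = 2.66 + 2.62 + 2.22 + 2.13 + 1.21 = 10.84
Var(T) = 10.84 + 2 × 9.93 = 30.70
α (item deleted) = (5/4)·(1 − 10.84/30.70) = 0.809

α = 0.809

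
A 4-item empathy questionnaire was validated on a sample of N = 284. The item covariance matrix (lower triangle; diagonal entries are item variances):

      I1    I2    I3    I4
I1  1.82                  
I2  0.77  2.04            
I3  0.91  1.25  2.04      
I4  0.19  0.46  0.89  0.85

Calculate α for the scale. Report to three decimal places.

sum of item variances = 1.82 + 2.04 + 2.04 + 0.85 = 6.75
Sum of the distinct covariances = 4.47
σ²_T = 6.75 + 2 × 4.47 = 15.69
α = (k/(k−1))·(1 − sum of item variances/σ²_T) = (4/3)·(1 − 6.75/15.69) = 0.760

α = 0.760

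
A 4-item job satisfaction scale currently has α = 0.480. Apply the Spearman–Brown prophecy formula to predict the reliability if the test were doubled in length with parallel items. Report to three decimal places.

Length factor m = 2
α' = m·α / (1 + (m−1)·α)
   = 2 × 0.480 / (1 + (2 − 1) × 0.480)
   = 0.9600 / 1.4800 = 0.649

predicted reliability = 0.649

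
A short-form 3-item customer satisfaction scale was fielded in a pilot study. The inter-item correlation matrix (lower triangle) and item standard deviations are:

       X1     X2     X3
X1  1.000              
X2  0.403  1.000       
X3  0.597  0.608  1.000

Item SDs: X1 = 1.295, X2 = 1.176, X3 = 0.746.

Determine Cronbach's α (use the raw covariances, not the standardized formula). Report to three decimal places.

Σσ²ᵢ = 1.295² + 1.176² + 0.746² = 3.6165
Covariances σ_ij = r_ij · s_i · s_j:
  σ(X1,X2) = 0.403 × 1.295 × 1.176 = 0.6137
  σ(X1,X3) = 0.597 × 1.295 × 0.746 = 0.5767
  σ(X2,X3) = 0.608 × 1.176 × 0.746 = 0.5334
σ²_T = Σσ²ᵢ + 2·Σσ_ij = 3.6165 + 2 × 1.7238 = 7.0641
α = (3/2)·(1 − 3.6165/7.0641) = 0.732

α = 0.732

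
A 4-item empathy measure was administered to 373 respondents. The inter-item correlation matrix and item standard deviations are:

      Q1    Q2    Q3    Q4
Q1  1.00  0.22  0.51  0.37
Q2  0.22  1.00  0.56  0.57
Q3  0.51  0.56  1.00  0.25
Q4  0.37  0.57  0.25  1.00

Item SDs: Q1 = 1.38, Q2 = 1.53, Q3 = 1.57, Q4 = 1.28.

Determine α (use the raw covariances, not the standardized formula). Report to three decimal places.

α = 0.739

Σσ²ᵢ = 1.38² + 1.53² + 1.57² + 1.28² = 8.3486
Covariances σ_ij = r_ij · s_i · s_j:
  σ(Q1,Q2) = 0.22 × 1.38 × 1.53 = 0.4645
  σ(Q1,Q3) = 0.51 × 1.38 × 1.57 = 1.1050
  σ(Q1,Q4) = 0.37 × 1.38 × 1.28 = 0.6536
  σ(Q2,Q3) = 0.56 × 1.53 × 1.57 = 1.3452
  σ(Q2,Q4) = 0.57 × 1.53 × 1.28 = 1.1163
  σ(Q3,Q4) = 0.25 × 1.57 × 1.28 = 0.5024
σ²_T = Σσ²ᵢ + 2·Σσ_ij = 8.3486 + 2 × 5.1870 = 18.7226
α = (4/3)·(1 − 8.3486/18.7226) = 0.739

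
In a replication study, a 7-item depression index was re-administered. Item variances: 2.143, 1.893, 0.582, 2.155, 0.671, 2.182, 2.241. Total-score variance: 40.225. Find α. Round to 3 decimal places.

α = 0.822

Σσ²ᵢ = 2.143 + 1.893 + 0.582 + 2.155 + 0.671 + 2.182 + 2.241 = 11.867
α = (k/(k−1))·(1 − Σσ²ᵢ/Var(T)) = (7/6)·(1 − 11.867/40.225) = 0.822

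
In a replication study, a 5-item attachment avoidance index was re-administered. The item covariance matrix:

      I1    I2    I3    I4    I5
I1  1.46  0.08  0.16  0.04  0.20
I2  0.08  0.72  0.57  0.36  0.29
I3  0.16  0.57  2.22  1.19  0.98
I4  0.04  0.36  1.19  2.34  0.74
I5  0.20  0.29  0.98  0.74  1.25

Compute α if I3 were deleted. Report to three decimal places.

α = 0.496

Remaining items: I1, I2, I4, I5 (k = 4).
sum of item variances = 1.46 + 0.72 + 2.34 + 1.25 = 5.77
Var(T) = 5.77 + 2 × 1.71 = 9.19
α (item deleted) = (4/3)·(1 − 5.77/9.19) = 0.496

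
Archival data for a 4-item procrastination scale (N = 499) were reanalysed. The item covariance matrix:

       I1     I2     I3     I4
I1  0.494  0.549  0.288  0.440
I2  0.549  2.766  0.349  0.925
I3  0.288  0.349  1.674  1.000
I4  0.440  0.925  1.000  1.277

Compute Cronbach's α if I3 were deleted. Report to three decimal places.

α = 0.686

Remaining items: I1, I2, I4 (k = 3).
Σσᵢ² = 0.494 + 2.766 + 1.277 = 4.537
Var(T) = 4.537 + 2 × 1.914 = 8.365
α (item deleted) = (3/2)·(1 − 4.537/8.365) = 0.686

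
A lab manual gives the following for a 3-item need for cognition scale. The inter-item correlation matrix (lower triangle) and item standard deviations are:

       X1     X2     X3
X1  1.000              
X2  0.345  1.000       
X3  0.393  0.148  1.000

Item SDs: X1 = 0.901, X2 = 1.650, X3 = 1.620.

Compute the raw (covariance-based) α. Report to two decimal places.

Σσ²ᵢ = 0.901² + 1.650² + 1.620² = 6.1587
Covariances σ_ij = r_ij · s_i · s_j:
  σ(X1,X2) = 0.345 × 0.901 × 1.650 = 0.5129
  σ(X1,X3) = 0.393 × 0.901 × 1.620 = 0.5736
  σ(X2,X3) = 0.148 × 1.650 × 1.620 = 0.3956
σ²_T = Σσ²ᵢ + 2·Σσ_ij = 6.1587 + 2 × 1.4821 = 9.1229
α = (3/2)·(1 − 6.1587/9.1229) = 0.49

α = 0.49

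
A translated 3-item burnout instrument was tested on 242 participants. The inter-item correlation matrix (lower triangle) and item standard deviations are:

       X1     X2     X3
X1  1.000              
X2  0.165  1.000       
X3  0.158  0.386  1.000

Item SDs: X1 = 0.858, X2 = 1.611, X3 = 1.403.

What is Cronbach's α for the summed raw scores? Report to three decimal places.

Σσ²ᵢ = 0.858² + 1.611² + 1.403² = 5.2999
Covariances σ_ij = r_ij · s_i · s_j:
  σ(X1,X2) = 0.165 × 0.858 × 1.611 = 0.2281
  σ(X1,X3) = 0.158 × 0.858 × 1.403 = 0.1902
  σ(X2,X3) = 0.386 × 1.611 × 1.403 = 0.8724
σ²_T = Σσ²ᵢ + 2·Σσ_ij = 5.2999 + 2 × 1.2907 = 7.8813
α = (3/2)·(1 − 5.2999/7.8813) = 0.491

α = 0.491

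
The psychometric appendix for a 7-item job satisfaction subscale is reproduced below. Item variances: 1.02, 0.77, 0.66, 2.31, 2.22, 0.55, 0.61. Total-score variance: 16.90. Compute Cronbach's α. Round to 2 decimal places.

ΣVar(i) = 1.02 + 0.77 + 0.66 + 2.31 + 2.22 + 0.55 + 0.61 = 8.14
α = (k/(k−1))·(1 − ΣVar(i)/Var(T)) = (7/6)·(1 − 8.14/16.90) = 0.60

Cronbach's α = 0.60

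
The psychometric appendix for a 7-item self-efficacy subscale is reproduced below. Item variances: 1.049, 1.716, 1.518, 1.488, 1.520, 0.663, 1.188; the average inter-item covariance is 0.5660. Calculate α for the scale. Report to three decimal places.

α = 0.843

sum of item variances = 1.049 + 1.716 + 1.518 + 1.488 + 1.520 + 0.663 + 1.188 = 9.142
Sum of the 21 distinct covariances = 21 × 0.5660 = 11.8860
σ²_T = sum of item variances + 2·Σcov = 9.142 + 2 × 11.8860 = 32.9140
α = (7/6)·(1 − 9.142/32.9140) = 0.843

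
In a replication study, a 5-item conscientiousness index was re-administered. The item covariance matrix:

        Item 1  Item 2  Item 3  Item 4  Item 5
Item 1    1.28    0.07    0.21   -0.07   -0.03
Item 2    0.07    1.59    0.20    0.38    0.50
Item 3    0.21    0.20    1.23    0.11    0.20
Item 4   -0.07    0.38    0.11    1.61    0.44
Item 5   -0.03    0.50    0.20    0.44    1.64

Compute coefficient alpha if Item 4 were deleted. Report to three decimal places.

coefficient alpha = 0.381

Remaining items: Item 1, Item 2, Item 3, Item 5 (k = 4).
ΣVar(i) = 1.28 + 1.59 + 1.23 + 1.64 = 5.74
σ²_total = 5.74 + 2 × 1.15 = 8.04
α (item deleted) = (4/3)·(1 − 5.74/8.04) = 0.381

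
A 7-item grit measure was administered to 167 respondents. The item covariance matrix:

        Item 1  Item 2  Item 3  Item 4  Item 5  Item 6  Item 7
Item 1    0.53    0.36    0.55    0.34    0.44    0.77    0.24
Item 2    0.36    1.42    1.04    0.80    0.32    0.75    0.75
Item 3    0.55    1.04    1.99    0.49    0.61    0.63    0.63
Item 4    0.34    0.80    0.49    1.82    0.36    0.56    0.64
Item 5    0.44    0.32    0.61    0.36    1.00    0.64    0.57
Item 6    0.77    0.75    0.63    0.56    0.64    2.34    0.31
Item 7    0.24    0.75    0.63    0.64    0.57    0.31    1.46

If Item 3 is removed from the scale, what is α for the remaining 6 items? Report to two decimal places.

Remaining items: Item 1, Item 2, Item 4, Item 5, Item 6, Item 7 (k = 6).
ΣVar(i) = 0.53 + 1.42 + 1.82 + 1.00 + 2.34 + 1.46 = 8.57
σ²_T = 8.57 + 2 × 7.85 = 24.27
α (item deleted) = (6/5)·(1 − 8.57/24.27) = 0.78

α = 0.78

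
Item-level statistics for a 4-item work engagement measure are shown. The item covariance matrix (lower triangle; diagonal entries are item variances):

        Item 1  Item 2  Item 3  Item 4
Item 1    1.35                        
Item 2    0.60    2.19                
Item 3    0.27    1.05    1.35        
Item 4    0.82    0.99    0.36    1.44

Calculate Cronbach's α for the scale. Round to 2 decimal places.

sum of item variances = 1.35 + 2.19 + 1.35 + 1.44 = 6.33
Σ_{i<j} σ_ij = 4.09
Var(T) = 6.33 + 2 × 4.09 = 14.51
α = (k/(k−1))·(1 − sum of item variances/Var(T)) = (4/3)·(1 − 6.33/14.51) = 0.75

α = 0.75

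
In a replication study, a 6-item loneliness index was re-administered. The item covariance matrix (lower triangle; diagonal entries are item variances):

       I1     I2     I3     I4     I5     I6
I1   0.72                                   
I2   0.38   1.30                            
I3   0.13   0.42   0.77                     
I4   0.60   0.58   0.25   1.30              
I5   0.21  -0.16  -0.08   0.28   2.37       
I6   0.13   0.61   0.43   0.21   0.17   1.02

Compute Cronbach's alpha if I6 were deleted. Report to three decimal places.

α = 0.559

Remaining items: I1, I2, I3, I4, I5 (k = 5).
Σσ²ᵢ = 0.72 + 1.30 + 0.77 + 1.30 + 2.37 = 6.46
σ²_total = 6.46 + 2 × 2.61 = 11.68
α (item deleted) = (5/4)·(1 − 6.46/11.68) = 0.559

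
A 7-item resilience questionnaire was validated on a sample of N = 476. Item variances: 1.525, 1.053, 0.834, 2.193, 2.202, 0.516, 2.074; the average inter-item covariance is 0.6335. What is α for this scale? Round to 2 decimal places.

sum of item variances = 1.525 + 1.053 + 0.834 + 2.193 + 2.202 + 0.516 + 2.074 = 10.397
Sum of the 21 distinct covariances = 21 × 0.6335 = 13.3035
total variance = sum of item variances + 2·Σcov = 10.397 + 2 × 13.3035 = 37.0040
α = (7/6)·(1 − 10.397/37.0040) = 0.84

α = 0.84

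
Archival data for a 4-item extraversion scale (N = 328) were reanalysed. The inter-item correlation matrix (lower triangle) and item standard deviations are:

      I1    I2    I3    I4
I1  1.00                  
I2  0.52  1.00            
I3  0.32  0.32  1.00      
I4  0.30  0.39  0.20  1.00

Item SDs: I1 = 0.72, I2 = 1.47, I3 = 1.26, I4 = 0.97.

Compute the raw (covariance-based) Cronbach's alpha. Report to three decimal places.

Σσ²ᵢ = 0.72² + 1.47² + 1.26² + 0.97² = 5.2078
Covariances σ_ij = r_ij · s_i · s_j:
  σ(I1,I2) = 0.52 × 0.72 × 1.47 = 0.5504
  σ(I1,I3) = 0.32 × 0.72 × 1.26 = 0.2903
  σ(I1,I4) = 0.30 × 0.72 × 0.97 = 0.2095
  σ(I2,I3) = 0.32 × 1.47 × 1.26 = 0.5927
  σ(I2,I4) = 0.39 × 1.47 × 0.97 = 0.5561
  σ(I3,I4) = 0.20 × 1.26 × 0.97 = 0.2444
σ²_T = Σσ²ᵢ + 2·Σσ_ij = 5.2078 + 2 × 2.4434 = 10.0946
α = (4/3)·(1 − 5.2078/10.0946) = 0.645

α = 0.645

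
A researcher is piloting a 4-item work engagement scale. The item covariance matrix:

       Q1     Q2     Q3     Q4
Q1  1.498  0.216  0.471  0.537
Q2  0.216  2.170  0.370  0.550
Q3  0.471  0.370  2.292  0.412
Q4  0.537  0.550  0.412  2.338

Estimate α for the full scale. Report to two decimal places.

α = 0.51

Σσᵢ² = 1.498 + 2.170 + 2.292 + 2.338 = 8.298
Sum of the distinct covariances = 2.556
Var(T) = 8.298 + 2 × 2.556 = 13.410
α = (k/(k−1))·(1 − Σσᵢ²/Var(T)) = (4/3)·(1 − 8.298/13.410) = 0.51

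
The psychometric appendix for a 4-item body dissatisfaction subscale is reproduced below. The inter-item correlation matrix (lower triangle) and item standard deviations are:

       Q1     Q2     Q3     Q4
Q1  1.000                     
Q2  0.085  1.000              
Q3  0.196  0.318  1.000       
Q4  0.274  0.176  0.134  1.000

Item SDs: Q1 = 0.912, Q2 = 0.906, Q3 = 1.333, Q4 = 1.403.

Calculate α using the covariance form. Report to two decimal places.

Σσ²ᵢ = 0.912² + 0.906² + 1.333² + 1.403² = 5.3979
Covariances σ_ij = r_ij · s_i · s_j:
  σ(Q1,Q2) = 0.085 × 0.912 × 0.906 = 0.0702
  σ(Q1,Q3) = 0.196 × 0.912 × 1.333 = 0.2383
  σ(Q1,Q4) = 0.274 × 0.912 × 1.403 = 0.3506
  σ(Q2,Q3) = 0.318 × 0.906 × 1.333 = 0.3840
  σ(Q2,Q4) = 0.176 × 0.906 × 1.403 = 0.2237
  σ(Q3,Q4) = 0.134 × 1.333 × 1.403 = 0.2506
σ²_T = Σσ²ᵢ + 2·Σσ_ij = 5.3979 + 2 × 1.5174 = 8.4327
α = (4/3)·(1 − 5.3979/8.4327) = 0.48

α = 0.48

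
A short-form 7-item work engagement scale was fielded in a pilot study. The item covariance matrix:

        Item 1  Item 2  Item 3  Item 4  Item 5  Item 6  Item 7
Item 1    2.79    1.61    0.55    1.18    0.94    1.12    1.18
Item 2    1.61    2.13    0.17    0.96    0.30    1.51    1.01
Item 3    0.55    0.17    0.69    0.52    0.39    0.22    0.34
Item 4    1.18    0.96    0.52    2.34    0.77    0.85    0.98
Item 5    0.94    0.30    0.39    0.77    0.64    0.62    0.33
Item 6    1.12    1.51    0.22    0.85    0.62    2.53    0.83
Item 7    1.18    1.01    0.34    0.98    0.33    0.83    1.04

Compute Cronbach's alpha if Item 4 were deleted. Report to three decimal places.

Remaining items: Item 1, Item 2, Item 3, Item 5, Item 6, Item 7 (k = 6).
Σσ²ᵢ = 2.79 + 2.13 + 0.69 + 0.64 + 2.53 + 1.04 = 9.82
σ²_total = 9.82 + 2 × 11.12 = 32.06
α (item deleted) = (6/5)·(1 − 9.82/32.06) = 0.832

α = 0.832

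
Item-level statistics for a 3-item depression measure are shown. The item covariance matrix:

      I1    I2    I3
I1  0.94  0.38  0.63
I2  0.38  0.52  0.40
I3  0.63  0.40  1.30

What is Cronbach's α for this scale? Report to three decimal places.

Cronbach's α = 0.758

Σσᵢ² = 0.94 + 0.52 + 1.30 = 2.76
Sum of off-diagonal covariances = 1.41
Var(T) = 2.76 + 2 × 1.41 = 5.58
α = (k/(k−1))·(1 − Σσᵢ²/Var(T)) = (3/2)·(1 − 2.76/5.58) = 0.758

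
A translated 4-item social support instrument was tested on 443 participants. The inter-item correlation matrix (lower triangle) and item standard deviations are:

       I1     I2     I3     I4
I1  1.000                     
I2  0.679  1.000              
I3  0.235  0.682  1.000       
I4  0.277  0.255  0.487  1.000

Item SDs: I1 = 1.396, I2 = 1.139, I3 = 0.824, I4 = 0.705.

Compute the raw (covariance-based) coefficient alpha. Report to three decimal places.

Σσ²ᵢ = 1.396² + 1.139² + 0.824² + 0.705² = 4.4221
Covariances σ_ij = r_ij · s_i · s_j:
  σ(I1,I2) = 0.679 × 1.396 × 1.139 = 1.0796
  σ(I1,I3) = 0.235 × 1.396 × 0.824 = 0.2703
  σ(I1,I4) = 0.277 × 1.396 × 0.705 = 0.2726
  σ(I2,I3) = 0.682 × 1.139 × 0.824 = 0.6401
  σ(I2,I4) = 0.255 × 1.139 × 0.705 = 0.2048
  σ(I3,I4) = 0.487 × 0.824 × 0.705 = 0.2829
σ²_T = Σσ²ᵢ + 2·Σσ_ij = 4.4221 + 2 × 2.7503 = 9.9227
α = (4/3)·(1 − 4.4221/9.9227) = 0.739

α = 0.739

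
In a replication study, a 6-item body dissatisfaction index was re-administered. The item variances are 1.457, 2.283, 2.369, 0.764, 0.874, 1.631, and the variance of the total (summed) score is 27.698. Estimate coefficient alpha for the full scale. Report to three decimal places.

Σσ²ᵢ = 1.457 + 2.283 + 2.369 + 0.764 + 0.874 + 1.631 = 9.378
α = (k/(k−1))·(1 − Σσ²ᵢ/total variance) = (6/5)·(1 − 9.378/27.698) = 0.794

α = 0.794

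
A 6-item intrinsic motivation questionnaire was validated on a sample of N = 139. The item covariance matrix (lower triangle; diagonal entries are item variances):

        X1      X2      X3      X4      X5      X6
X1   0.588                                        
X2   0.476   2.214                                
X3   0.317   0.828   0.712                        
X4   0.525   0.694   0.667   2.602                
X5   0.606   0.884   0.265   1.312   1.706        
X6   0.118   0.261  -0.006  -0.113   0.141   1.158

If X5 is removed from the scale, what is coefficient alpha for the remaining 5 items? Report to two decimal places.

α = 0.64

Remaining items: X1, X2, X3, X4, X6 (k = 5).
ΣVar(i) = 0.588 + 2.214 + 0.712 + 2.602 + 1.158 = 7.274
Var(T) = 7.274 + 2 × 3.767 = 14.808
α (item deleted) = (5/4)·(1 − 7.274/14.808) = 0.64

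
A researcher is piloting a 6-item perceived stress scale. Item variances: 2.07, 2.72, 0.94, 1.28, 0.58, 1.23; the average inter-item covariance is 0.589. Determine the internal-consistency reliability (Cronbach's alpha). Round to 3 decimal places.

Cronbach's alpha = 0.800

ΣVar(i) = 2.07 + 2.72 + 0.94 + 1.28 + 0.58 + 1.23 = 8.82
Sum of the 15 distinct covariances = 15 × 0.589 = 8.835
total variance = ΣVar(i) + 2·Σcov = 8.82 + 2 × 8.835 = 26.490
α = (6/5)·(1 − 8.82/26.490) = 0.800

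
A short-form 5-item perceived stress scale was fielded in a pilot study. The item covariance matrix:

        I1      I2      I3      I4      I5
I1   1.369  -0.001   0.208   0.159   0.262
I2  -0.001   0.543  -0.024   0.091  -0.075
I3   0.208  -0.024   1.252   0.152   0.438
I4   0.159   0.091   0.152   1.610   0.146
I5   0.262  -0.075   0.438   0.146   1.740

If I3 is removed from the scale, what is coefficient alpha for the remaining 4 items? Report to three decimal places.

coefficient alpha = 0.242

Remaining items: I1, I2, I4, I5 (k = 4).
ΣVar(i) = 1.369 + 0.543 + 1.610 + 1.740 = 5.262
σ²_T = 5.262 + 2 × 0.582 = 6.426
α (item deleted) = (4/3)·(1 − 5.262/6.426) = 0.242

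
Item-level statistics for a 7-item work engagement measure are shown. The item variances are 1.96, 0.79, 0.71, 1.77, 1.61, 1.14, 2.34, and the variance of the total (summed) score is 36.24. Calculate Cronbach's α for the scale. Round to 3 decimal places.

Cronbach's α = 0.834

sum of item variances = 1.96 + 0.79 + 0.71 + 1.77 + 1.61 + 1.14 + 2.34 = 10.32
α = (k/(k−1))·(1 − sum of item variances/total variance) = (7/6)·(1 − 10.32/36.24) = 0.834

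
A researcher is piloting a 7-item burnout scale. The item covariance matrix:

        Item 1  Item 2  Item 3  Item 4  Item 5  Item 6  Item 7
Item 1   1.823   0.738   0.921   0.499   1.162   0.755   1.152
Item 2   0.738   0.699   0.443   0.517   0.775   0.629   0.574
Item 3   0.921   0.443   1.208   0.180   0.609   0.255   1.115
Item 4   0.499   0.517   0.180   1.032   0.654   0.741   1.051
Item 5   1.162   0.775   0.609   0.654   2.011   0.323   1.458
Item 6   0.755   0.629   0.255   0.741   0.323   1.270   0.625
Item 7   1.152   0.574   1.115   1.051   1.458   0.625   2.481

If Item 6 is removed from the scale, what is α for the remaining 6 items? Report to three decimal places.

α = 0.863

Remaining items: Item 1, Item 2, Item 3, Item 4, Item 5, Item 7 (k = 6).
sum of item variances = 1.823 + 0.699 + 1.208 + 1.032 + 2.011 + 2.481 = 9.254
total variance = 9.254 + 2 × 11.848 = 32.950
α (item deleted) = (6/5)·(1 − 9.254/32.950) = 0.863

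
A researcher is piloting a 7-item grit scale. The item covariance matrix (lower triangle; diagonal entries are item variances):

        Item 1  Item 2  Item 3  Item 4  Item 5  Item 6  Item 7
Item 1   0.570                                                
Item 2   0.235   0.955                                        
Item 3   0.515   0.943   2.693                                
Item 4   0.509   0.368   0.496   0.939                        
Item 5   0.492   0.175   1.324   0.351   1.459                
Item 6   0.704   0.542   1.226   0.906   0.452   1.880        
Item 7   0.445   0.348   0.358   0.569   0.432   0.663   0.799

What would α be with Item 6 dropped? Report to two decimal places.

Remaining items: Item 1, Item 2, Item 3, Item 4, Item 5, Item 7 (k = 6).
Σσ²ᵢ = 0.570 + 0.955 + 2.693 + 0.939 + 1.459 + 0.799 = 7.415
σ²_total = 7.415 + 2 × 7.560 = 22.535
α (item deleted) = (6/5)·(1 − 7.415/22.535) = 0.81

α = 0.81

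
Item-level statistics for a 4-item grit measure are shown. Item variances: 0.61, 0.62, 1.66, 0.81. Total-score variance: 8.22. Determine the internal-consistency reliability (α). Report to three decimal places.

α = 0.733

ΣVar(i) = 0.61 + 0.62 + 1.66 + 0.81 = 3.70
α = (k/(k−1))·(1 − ΣVar(i)/total variance) = (4/3)·(1 − 3.70/8.22) = 0.733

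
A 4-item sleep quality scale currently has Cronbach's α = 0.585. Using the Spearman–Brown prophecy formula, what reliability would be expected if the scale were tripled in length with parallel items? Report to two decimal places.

predicted reliability = 0.81

Length factor m = 3
α' = m·α / (1 + (m−1)·α)
   = 3 × 0.585 / (1 + (3 − 1) × 0.585)
   = 1.7550 / 2.1700 = 0.81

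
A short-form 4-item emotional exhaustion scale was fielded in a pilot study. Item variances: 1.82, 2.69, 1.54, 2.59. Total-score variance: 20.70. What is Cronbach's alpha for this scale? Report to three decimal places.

α = 0.777

sum of item variances = 1.82 + 2.69 + 1.54 + 2.59 = 8.64
α = (k/(k−1))·(1 − sum of item variances/Var(T)) = (4/3)·(1 − 8.64/20.70) = 0.777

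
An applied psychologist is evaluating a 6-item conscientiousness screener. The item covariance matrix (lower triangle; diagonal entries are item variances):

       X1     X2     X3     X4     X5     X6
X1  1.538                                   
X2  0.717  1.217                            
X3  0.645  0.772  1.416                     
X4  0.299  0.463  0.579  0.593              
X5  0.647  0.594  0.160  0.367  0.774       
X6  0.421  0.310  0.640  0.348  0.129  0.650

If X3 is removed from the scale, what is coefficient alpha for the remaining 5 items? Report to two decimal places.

coefficient alpha = 0.80

Remaining items: X1, X2, X4, X5, X6 (k = 5).
Σσᵢ² = 1.538 + 1.217 + 0.593 + 0.774 + 0.650 = 4.772
Var(T) = 4.772 + 2 × 4.295 = 13.362
α (item deleted) = (5/4)·(1 − 4.772/13.362) = 0.80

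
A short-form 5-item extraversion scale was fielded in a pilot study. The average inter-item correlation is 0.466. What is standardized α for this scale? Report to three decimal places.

α = 0.814

Standardized α = k·r̄ / (1 + (k−1)·r̄) = 5 × 0.466 / (1 + 4 × 0.466)
  = 2.3300 / 2.8640 = 0.814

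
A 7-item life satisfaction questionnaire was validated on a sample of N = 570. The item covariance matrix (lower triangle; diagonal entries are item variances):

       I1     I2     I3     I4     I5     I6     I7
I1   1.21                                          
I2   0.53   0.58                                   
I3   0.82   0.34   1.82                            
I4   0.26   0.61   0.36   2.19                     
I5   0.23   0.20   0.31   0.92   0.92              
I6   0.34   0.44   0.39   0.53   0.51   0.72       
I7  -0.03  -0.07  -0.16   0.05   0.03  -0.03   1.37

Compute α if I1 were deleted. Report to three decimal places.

Remaining items: I2, I3, I4, I5, I6, I7 (k = 6).
sum of item variances = 0.58 + 1.82 + 2.19 + 0.92 + 0.72 + 1.37 = 7.60
σ²_T = 7.60 + 2 × 4.43 = 16.46
α (item deleted) = (6/5)·(1 − 7.60/16.46) = 0.646

α = 0.646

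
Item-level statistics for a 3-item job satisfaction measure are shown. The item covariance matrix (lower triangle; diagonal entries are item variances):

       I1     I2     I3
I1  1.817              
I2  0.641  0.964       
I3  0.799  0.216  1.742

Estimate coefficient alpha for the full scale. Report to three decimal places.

α = 0.634

Σσᵢ² = 1.817 + 0.964 + 1.742 = 4.523
Sum of the distinct covariances = 1.656
σ²_T = 4.523 + 2 × 1.656 = 7.835
α = (k/(k−1))·(1 − Σσᵢ²/σ²_T) = (3/2)·(1 − 4.523/7.835) = 0.634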